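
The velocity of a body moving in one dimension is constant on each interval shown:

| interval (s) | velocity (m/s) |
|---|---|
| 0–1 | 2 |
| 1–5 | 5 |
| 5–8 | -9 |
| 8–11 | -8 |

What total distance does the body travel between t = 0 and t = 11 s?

73 m

Distance (not displacement) is the total path length: add the absolute areas under v-t.
0–1 s: |2| × 1 = 2 m
1–5 s: |5| × 4 = 20 m
5–8 s: |-9| × 3 = 27 m
8–11 s: |-8| × 3 = 24 m
Total distance = 73 m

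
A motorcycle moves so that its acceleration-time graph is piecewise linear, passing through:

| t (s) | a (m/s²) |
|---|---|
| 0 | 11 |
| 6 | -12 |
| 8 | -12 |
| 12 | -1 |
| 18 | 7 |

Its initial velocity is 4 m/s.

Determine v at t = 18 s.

Δv equals the area under the a-t graph; then v = v₀ + Δv.
0–6 s: ½(11 + -12)(6) = -3 m/s
6–8 s: -12 × 2 = -24 m/s
8–12 s: ½(-12 + -1)(4) = -26 m/s
12–18 s: ½(-1 + 7)(6) = 18 m/s
Δv = -35 m/s, so v(18) = 4 + (-35) = -31 m/s.

-31 m/s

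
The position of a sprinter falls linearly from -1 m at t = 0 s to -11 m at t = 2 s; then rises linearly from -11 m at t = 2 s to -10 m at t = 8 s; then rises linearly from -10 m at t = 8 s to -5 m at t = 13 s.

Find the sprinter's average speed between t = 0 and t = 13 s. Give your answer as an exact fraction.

Average speed = (total path length)/(elapsed time); on a piecewise-linear x-t graph the path length is Σ|Δx|.
0–2 s: |Δx| = |-11 − -1| = 10 m
2–8 s: |Δx| = |-10 − -11| = 1 m
8–13 s: |Δx| = |-5 − -10| = 5 m
Total path = 16 m; average speed = 16/13 = 16/13 m/s.

16/13 m/s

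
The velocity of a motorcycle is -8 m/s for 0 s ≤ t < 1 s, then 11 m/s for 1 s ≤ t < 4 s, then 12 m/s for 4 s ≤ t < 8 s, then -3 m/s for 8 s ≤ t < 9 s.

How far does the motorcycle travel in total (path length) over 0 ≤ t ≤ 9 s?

92 m

Total distance travelled is ∫|v| dt — sum the magnitudes of each area piece.
0–1 s: |-8| × 1 = 8 m
1–4 s: |11| × 3 = 33 m
4–8 s: |12| × 4 = 48 m
8–9 s: |-3| × 1 = 3 m
Total distance = 92 m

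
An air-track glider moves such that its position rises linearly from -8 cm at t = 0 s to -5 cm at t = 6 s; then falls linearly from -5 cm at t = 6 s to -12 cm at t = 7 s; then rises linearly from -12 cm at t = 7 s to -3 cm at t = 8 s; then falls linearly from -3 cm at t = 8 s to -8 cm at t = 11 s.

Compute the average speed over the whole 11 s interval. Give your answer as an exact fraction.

Average speed = (total path length)/(elapsed time); on a piecewise-linear x-t graph the path length is Σ|Δx|.
0–6 s: |Δx| = |-5 − -8| = 3 cm
6–7 s: |Δx| = |-12 − -5| = 7 cm
7–8 s: |Δx| = |-3 − -12| = 9 cm
8–11 s: |Δx| = |-8 − -3| = 5 cm
Total path = 24 cm; average speed = 24/11 = 24/11 cm/s.

24/11 cm/s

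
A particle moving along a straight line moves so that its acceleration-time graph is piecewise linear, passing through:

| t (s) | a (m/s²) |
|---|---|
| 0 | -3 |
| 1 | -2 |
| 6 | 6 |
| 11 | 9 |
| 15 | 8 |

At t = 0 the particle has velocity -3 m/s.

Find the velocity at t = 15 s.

Δv equals the area under the a-t graph; then v = v₀ + Δv.
0–1 s: ½(-3 + -2)(1) = -2.5 m/s
1–6 s: ½(-2 + 6)(5) = 10 m/s
6–11 s: ½(6 + 9)(5) = 37.5 m/s
11–15 s: ½(9 + 8)(4) = 34 m/s
Δv = 79 m/s, so v(15) = -3 + (79) = 76 m/s.

76 m/s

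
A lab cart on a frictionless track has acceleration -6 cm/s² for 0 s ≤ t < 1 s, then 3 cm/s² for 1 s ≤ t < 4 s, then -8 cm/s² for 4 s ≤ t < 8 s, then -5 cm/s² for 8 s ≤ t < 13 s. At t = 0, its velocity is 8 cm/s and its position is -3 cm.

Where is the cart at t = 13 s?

-166 cm

On each constant-a segment, Δv = aΔt and Δx = v₀Δt + ½aΔt²; chain segment to segment.
0–1 s: v starts 8 cm/s; Δx = 8·1 + ½·-6·1² = 5 cm; v ends 2 cm/s.
1–4 s: v starts 2 cm/s; Δx = 2·3 + ½·3·3² = 19.5 cm; v ends 11 cm/s.
4–8 s: v starts 11 cm/s; Δx = 11·4 + ½·-8·4² = -20 cm; v ends -21 cm/s.
8–13 s: v starts -21 cm/s; Δx = -21·5 + ½·-5·5² = -167.5 cm; v ends -46 cm/s.
x(13) = -3 + Σ Δx = -166 cm.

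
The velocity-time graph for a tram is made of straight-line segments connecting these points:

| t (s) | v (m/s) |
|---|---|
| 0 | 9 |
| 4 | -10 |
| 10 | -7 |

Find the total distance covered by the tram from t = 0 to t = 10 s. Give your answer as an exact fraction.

1331/19 m

Distance (not displacement) is the total path length: add the absolute areas under v-t.
0–4 s: v = 0 at t = 36/19 s; triangle areas 162/19 + 200/19 = 362/19 m
4–10 s: |½(-10 + -7)(6)| = 51 m
Total distance = 1331/19 m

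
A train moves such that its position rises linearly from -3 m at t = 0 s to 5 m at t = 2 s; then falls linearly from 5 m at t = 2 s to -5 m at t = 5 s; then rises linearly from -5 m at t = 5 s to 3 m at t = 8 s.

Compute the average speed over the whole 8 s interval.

3.25 m/s

Average speed = (total path length)/(elapsed time); on a piecewise-linear x-t graph the path length is Σ|Δx|.
0–2 s: |Δx| = |5 − -3| = 8 m
2–5 s: |Δx| = |-5 − 5| = 10 m
5–8 s: |Δx| = |3 − -5| = 8 m
Total path = 26 m; average speed = 26/8 = 3.25 m/s.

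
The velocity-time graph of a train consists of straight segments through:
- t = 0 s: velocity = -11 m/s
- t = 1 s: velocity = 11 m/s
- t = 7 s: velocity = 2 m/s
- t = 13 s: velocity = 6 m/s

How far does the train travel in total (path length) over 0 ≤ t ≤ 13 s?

Total distance travelled is ∫|v| dt — sum the magnitudes of each area piece.
0–1 s: v = 0 at t = 0.5 s; triangle areas 2.75 + 2.75 = 5.5 m
1–7 s: |½(11 + 2)(6)| = 39 m
7–13 s: |½(2 + 6)(6)| = 24 m
Total distance = 68.5 m

68.5 m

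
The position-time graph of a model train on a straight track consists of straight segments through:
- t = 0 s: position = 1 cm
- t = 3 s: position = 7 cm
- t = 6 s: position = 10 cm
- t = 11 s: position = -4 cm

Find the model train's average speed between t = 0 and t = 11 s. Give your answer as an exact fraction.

Average speed = (total path length)/(elapsed time); on a piecewise-linear x-t graph the path length is Σ|Δx|.
0–3 s: |Δx| = |7 − 1| = 6 cm
3–6 s: |Δx| = |10 − 7| = 3 cm
6–11 s: |Δx| = |-4 − 10| = 14 cm
Total path = 23 cm; average speed = 23/11 = 23/11 cm/s.

23/11 cm/s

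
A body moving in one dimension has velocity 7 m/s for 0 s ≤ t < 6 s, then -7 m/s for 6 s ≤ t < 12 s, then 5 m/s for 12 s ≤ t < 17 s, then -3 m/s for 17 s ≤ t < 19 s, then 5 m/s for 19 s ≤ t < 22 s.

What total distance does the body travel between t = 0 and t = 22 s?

130 m

Distance (not displacement) is the total path length: add the absolute areas under v-t.
0–6 s: |7| × 6 = 42 m
6–12 s: |-7| × 6 = 42 m
12–17 s: |5| × 5 = 25 m
17–19 s: |-3| × 2 = 6 m
19–22 s: |5| × 3 = 15 m
Total distance = 130 m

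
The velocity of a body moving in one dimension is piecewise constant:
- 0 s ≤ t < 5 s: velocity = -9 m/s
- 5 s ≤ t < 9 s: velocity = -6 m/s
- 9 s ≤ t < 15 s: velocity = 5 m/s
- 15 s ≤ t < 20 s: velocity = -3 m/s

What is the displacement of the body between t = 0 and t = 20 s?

Displacement is the signed area under the v-t curve.
0–5 s: -9 × 5 = -45 m
5–9 s: -6 × 4 = -24 m
9–15 s: 5 × 6 = 30 m
15–20 s: -3 × 5 = -15 m
Net displacement = -54 m

-54 m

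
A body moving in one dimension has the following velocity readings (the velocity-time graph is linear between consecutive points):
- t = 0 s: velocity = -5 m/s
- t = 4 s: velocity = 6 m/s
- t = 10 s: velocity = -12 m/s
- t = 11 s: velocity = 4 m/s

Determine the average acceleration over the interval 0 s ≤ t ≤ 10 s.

Average acceleration = Δv/Δt = (-12 − -5)/(10 − 0) = -0.7 m/s².

-0.7 m/s²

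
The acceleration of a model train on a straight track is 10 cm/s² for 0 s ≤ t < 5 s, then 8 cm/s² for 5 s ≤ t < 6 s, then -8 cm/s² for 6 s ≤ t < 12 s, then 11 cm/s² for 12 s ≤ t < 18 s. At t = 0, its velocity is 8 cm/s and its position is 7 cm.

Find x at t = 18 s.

On each constant-a segment, Δv = aΔt and Δx = v₀Δt + ½aΔt²; chain segment to segment.
0–5 s: v starts 8 cm/s; Δx = 8·5 + ½·10·5² = 165 cm; v ends 58 cm/s.
5–6 s: v starts 58 cm/s; Δx = 58·1 + ½·8·1² = 62 cm; v ends 66 cm/s.
6–12 s: v starts 66 cm/s; Δx = 66·6 + ½·-8·6² = 252 cm; v ends 18 cm/s.
12–18 s: v starts 18 cm/s; Δx = 18·6 + ½·11·6² = 306 cm; v ends 84 cm/s.
x(18) = 7 + Σ Δx = 792 cm.

792 cm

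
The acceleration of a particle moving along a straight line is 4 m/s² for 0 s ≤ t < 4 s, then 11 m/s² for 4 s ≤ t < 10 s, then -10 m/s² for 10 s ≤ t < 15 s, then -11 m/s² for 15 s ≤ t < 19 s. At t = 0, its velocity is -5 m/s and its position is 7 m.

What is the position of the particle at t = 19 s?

563 m

On each constant-a segment, Δv = aΔt and Δx = v₀Δt + ½aΔt²; chain segment to segment.
0–4 s: v starts -5 m/s; Δx = -5·4 + ½·4·4² = 12 m; v ends 11 m/s.
4–10 s: v starts 11 m/s; Δx = 11·6 + ½·11·6² = 264 m; v ends 77 m/s.
10–15 s: v starts 77 m/s; Δx = 77·5 + ½·-10·5² = 260 m; v ends 27 m/s.
15–19 s: v starts 27 m/s; Δx = 27·4 + ½·-11·4² = 20 m; v ends -17 m/s.
x(19) = 7 + Σ Δx = 563 m.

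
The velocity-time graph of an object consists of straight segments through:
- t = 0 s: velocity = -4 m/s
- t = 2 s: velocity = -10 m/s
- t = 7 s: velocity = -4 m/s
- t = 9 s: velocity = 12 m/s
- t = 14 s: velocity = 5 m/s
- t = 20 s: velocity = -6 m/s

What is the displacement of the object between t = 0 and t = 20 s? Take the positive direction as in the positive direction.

Displacement is the signed area under the v-t curve.
0–2 s: ½(-4 + -10)(2) = -14 m
2–7 s: ½(-10 + -4)(5) = -35 m
7–9 s: ½(-4 + 12)(2) = 8 m
9–14 s: ½(12 + 5)(5) = 42.5 m
14–20 s: ½(5 + -6)(6) = -3 m
Net displacement = -1.5 m

-1.5 m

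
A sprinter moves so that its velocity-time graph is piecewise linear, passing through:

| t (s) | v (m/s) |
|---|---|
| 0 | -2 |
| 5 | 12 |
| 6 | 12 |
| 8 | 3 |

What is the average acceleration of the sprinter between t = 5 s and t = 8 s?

-3 m/s²

Average acceleration = Δv/Δt = (3 − 12)/(8 − 5) = -3 m/s².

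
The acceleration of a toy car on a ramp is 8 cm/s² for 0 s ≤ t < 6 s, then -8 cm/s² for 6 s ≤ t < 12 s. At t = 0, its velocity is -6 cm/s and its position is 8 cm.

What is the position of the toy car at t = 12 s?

224 cm

On each constant-a segment, Δv = aΔt and Δx = v₀Δt + ½aΔt²; chain segment to segment.
0–6 s: v starts -6 cm/s; Δx = -6·6 + ½·8·6² = 108 cm; v ends 42 cm/s.
6–12 s: v starts 42 cm/s; Δx = 42·6 + ½·-8·6² = 108 cm; v ends -6 cm/s.
x(12) = 8 + Σ Δx = 224 cm.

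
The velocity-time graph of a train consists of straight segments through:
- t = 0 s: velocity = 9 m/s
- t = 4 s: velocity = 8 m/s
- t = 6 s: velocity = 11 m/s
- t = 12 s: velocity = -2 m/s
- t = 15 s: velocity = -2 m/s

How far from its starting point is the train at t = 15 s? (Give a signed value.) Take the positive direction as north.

Net displacement equals the area under the velocity-time graph (areas below the axis count negative).
0–4 s: ½(9 + 8)(4) = 34 m
4–6 s: ½(8 + 11)(2) = 19 m
6–12 s: ½(11 + -2)(6) = 27 m
12–15 s: -2 × 3 = -6 m
Net displacement = 74 m

74 m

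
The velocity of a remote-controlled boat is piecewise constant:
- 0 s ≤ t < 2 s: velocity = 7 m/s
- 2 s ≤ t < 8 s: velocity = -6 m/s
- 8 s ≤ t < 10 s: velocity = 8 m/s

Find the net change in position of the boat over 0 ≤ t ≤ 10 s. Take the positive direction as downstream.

-6 m

Displacement is the signed area under the v-t curve.
0–2 s: 7 × 2 = 14 m
2–8 s: -6 × 6 = -36 m
8–10 s: 8 × 2 = 16 m
Net displacement = -6 m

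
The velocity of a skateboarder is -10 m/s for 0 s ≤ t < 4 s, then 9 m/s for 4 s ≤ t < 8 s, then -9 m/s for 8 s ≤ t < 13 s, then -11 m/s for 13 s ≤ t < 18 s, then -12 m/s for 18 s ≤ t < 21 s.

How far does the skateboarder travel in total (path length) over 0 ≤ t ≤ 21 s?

Total distance travelled is ∫|v| dt — sum the magnitudes of each area piece.
0–4 s: |-10| × 4 = 40 m
4–8 s: |9| × 4 = 36 m
8–13 s: |-9| × 5 = 45 m
13–18 s: |-11| × 5 = 55 m
18–21 s: |-12| × 3 = 36 m
Total distance = 212 m

212 m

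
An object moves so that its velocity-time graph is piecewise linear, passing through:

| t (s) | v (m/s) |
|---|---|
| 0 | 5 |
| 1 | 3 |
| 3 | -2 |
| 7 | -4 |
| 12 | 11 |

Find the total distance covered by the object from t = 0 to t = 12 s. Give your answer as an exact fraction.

Distance (not displacement) is the total path length: add the absolute areas under v-t.
0–1 s: |½(5 + 3)(1)| = 4 m
1–3 s: v = 0 at t = 2.2 s; triangle areas 1.8 + 0.8 = 2.6 m
3–7 s: |½(-2 + -4)(4)| = 12 m
7–12 s: v = 0 at t = 25/3 s; triangle areas 8/3 + 121/6 = 137/6 m
Total distance = 1243/30 m

1243/30 m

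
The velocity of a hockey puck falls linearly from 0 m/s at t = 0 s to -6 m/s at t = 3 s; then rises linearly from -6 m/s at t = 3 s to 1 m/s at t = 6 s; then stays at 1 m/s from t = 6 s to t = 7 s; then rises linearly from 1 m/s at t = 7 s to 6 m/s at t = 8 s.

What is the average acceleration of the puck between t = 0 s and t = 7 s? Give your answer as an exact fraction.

Average acceleration = Δv/Δt = (1 − 0)/(7 − 0) = 1/7 m/s².

1/7 m/s²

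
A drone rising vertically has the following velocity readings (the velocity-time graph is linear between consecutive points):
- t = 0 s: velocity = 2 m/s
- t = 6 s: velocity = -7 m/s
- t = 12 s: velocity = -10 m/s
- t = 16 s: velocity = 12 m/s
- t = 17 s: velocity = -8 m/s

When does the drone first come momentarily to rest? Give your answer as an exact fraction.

t = 4/3 s

v changes sign on 0–6 s (from 2 to -7); the graph is linear there, so v = 0 at t = 0 + (-2)·(6 − 0)/(-7 − 2) = 4/3 s.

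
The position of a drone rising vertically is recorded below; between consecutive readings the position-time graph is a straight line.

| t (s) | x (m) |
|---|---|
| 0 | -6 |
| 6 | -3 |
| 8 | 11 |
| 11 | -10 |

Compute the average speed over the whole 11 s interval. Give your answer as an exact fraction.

38/11 m/s

Average speed = (total path length)/(elapsed time); on a piecewise-linear x-t graph the path length is Σ|Δx|.
0–6 s: |Δx| = |-3 − -6| = 3 m
6–8 s: |Δx| = |11 − -3| = 14 m
8–11 s: |Δx| = |-10 − 11| = 21 m
Total path = 38 m; average speed = 38/11 = 38/11 m/s.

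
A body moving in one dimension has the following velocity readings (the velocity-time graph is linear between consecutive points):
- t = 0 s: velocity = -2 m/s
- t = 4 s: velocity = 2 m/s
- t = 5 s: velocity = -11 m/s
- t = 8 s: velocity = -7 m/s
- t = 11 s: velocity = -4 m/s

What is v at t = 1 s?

On 0–4 s the graph is linear from -2 to 2 m/s: v(1) = -2 + (2 − -2)·(1 − 0)/(4 − 0) = -1 m/s.

-1 m/s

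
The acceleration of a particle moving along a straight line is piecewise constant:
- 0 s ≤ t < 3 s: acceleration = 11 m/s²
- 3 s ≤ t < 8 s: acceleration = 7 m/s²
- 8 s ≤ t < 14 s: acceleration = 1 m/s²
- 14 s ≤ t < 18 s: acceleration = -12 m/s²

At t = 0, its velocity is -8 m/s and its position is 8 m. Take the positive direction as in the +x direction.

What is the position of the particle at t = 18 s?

On each constant-a segment, Δv = aΔt and Δx = v₀Δt + ½aΔt²; chain segment to segment.
0–3 s: v starts -8 m/s; Δx = -8·3 + ½·11·3² = 25.5 m; v ends 25 m/s.
3–8 s: v starts 25 m/s; Δx = 25·5 + ½·7·5² = 212.5 m; v ends 60 m/s.
8–14 s: v starts 60 m/s; Δx = 60·6 + ½·1·6² = 378 m; v ends 66 m/s.
14–18 s: v starts 66 m/s; Δx = 66·4 + ½·-12·4² = 168 m; v ends 18 m/s.
x(18) = 8 + Σ Δx = 792 m.

792 m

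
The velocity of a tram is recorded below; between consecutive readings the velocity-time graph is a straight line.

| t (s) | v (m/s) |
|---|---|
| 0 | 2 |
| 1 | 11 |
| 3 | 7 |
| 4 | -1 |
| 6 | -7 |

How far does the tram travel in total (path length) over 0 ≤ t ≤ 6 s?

Total distance travelled is ∫|v| dt — sum the magnitudes of each area piece.
0–1 s: |½(2 + 11)(1)| = 6.5 m
1–3 s: |½(11 + 7)(2)| = 18 m
3–4 s: v = 0 at t = 3.875 s; triangle areas 3.0625 + 0.0625 = 3.125 m
4–6 s: |½(-1 + -7)(2)| = 8 m
Total distance = 35.625 m

35.625 m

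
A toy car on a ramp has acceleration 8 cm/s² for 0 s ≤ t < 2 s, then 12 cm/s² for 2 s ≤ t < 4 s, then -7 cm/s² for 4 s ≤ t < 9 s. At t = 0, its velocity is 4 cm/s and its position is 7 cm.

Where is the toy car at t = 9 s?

On each constant-a segment, Δv = aΔt and Δx = v₀Δt + ½aΔt²; chain segment to segment.
0–2 s: v starts 4 cm/s; Δx = 4·2 + ½·8·2² = 24 cm; v ends 20 cm/s.
2–4 s: v starts 20 cm/s; Δx = 20·2 + ½·12·2² = 64 cm; v ends 44 cm/s.
4–9 s: v starts 44 cm/s; Δx = 44·5 + ½·-7·5² = 132.5 cm; v ends 9 cm/s.
x(9) = 7 + Σ Δx = 227.5 cm.

227.5 cm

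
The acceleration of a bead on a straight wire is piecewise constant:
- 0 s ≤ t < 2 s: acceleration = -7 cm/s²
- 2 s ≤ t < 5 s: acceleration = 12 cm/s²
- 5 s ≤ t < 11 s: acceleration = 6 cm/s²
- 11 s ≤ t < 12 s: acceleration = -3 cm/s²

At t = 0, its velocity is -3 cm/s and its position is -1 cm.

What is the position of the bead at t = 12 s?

257.5 cm

On each constant-a segment, Δv = aΔt and Δx = v₀Δt + ½aΔt²; chain segment to segment.
0–2 s: v starts -3 cm/s; Δx = -3·2 + ½·-7·2² = -20 cm; v ends -17 cm/s.
2–5 s: v starts -17 cm/s; Δx = -17·3 + ½·12·3² = 3 cm; v ends 19 cm/s.
5–11 s: v starts 19 cm/s; Δx = 19·6 + ½·6·6² = 222 cm; v ends 55 cm/s.
11–12 s: v starts 55 cm/s; Δx = 55·1 + ½·-3·1² = 53.5 cm; v ends 52 cm/s.
x(12) = -1 + Σ Δx = 257.5 cm.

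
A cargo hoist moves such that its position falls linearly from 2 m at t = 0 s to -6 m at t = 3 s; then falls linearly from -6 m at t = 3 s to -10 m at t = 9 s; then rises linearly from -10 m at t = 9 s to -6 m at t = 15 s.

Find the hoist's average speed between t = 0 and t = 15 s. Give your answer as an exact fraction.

Average speed = (total path length)/(elapsed time); on a piecewise-linear x-t graph the path length is Σ|Δx|.
0–3 s: |Δx| = |-6 − 2| = 8 m
3–9 s: |Δx| = |-10 − -6| = 4 m
9–15 s: |Δx| = |-6 − -10| = 4 m
Total path = 16 m; average speed = 16/15 = 16/15 m/s.

16/15 m/s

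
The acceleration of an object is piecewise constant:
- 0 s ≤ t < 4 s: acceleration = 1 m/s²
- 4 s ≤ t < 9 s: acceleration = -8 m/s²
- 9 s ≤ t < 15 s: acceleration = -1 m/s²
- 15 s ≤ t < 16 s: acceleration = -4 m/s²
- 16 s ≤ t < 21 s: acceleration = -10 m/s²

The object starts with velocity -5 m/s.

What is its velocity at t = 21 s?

-101 m/s

Δv equals the area under the a-t graph; then v = v₀ + Δv.
0–4 s: 1 × 4 = 4 m/s
4–9 s: -8 × 5 = -40 m/s
9–15 s: -1 × 6 = -6 m/s
15–16 s: -4 × 1 = -4 m/s
16–21 s: -10 × 5 = -50 m/s
Δv = -96 m/s, so v(21) = -5 + (-96) = -101 m/s.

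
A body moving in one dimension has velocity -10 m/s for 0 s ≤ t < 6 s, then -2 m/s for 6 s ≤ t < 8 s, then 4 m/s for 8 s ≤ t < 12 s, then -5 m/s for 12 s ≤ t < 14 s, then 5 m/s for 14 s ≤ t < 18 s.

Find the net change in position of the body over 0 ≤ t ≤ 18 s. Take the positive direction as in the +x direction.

Net displacement equals the area under the velocity-time graph (areas below the axis count negative).
0–6 s: -10 × 6 = -60 m
6–8 s: -2 × 2 = -4 m
8–12 s: 4 × 4 = 16 m
12–14 s: -5 × 2 = -10 m
14–18 s: 5 × 4 = 20 m
Net displacement = -38 m

-38 m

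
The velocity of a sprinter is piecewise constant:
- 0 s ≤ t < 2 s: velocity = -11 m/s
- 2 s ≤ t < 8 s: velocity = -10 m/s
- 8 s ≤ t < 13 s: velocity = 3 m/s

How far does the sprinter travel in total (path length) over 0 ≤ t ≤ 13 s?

Total distance travelled is ∫|v| dt — sum the magnitudes of each area piece.
0–2 s: |-11| × 2 = 22 m
2–8 s: |-10| × 6 = 60 m
8–13 s: |3| × 5 = 15 m
Total distance = 97 m

97 m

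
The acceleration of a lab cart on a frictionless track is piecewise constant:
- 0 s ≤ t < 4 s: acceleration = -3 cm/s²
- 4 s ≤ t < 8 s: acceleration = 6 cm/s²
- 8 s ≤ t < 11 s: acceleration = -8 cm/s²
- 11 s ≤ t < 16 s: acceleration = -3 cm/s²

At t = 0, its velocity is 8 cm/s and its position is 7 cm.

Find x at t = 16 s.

13.5 cm

On each constant-a segment, Δv = aΔt and Δx = v₀Δt + ½aΔt²; chain segment to segment.
0–4 s: v starts 8 cm/s; Δx = 8·4 + ½·-3·4² = 8 cm; v ends -4 cm/s.
4–8 s: v starts -4 cm/s; Δx = -4·4 + ½·6·4² = 32 cm; v ends 20 cm/s.
8–11 s: v starts 20 cm/s; Δx = 20·3 + ½·-8·3² = 24 cm; v ends -4 cm/s.
11–16 s: v starts -4 cm/s; Δx = -4·5 + ½·-3·5² = -57.5 cm; v ends -19 cm/s.
x(16) = 7 + Σ Δx = 13.5 cm.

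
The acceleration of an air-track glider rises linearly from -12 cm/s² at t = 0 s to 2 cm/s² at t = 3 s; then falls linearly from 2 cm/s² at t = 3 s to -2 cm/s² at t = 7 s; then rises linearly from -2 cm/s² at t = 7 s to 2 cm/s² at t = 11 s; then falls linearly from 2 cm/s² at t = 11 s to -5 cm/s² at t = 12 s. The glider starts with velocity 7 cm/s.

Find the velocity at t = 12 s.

Δv equals the area under the a-t graph; then v = v₀ + Δv.
0–3 s: ½(-12 + 2)(3) = -15 cm/s
3–7 s: ½(2 + -2)(4) = 0 cm/s
7–11 s: ½(-2 + 2)(4) = 0 cm/s
11–12 s: ½(2 + -5)(1) = -1.5 cm/s
Δv = -16.5 cm/s, so v(12) = 7 + (-16.5) = -9.5 cm/s.

-9.5 cm/s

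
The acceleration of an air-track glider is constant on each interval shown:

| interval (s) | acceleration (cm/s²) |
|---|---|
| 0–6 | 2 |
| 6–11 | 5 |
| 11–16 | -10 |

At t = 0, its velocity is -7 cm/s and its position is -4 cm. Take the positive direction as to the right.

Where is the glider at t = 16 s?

On each constant-a segment, Δv = aΔt and Δx = v₀Δt + ½aΔt²; chain segment to segment.
0–6 s: v starts -7 cm/s; Δx = -7·6 + ½·2·6² = -6 cm; v ends 5 cm/s.
6–11 s: v starts 5 cm/s; Δx = 5·5 + ½·5·5² = 87.5 cm; v ends 30 cm/s.
11–16 s: v starts 30 cm/s; Δx = 30·5 + ½·-10·5² = 25 cm; v ends -20 cm/s.
x(16) = -4 + Σ Δx = 102.5 cm.

102.5 cm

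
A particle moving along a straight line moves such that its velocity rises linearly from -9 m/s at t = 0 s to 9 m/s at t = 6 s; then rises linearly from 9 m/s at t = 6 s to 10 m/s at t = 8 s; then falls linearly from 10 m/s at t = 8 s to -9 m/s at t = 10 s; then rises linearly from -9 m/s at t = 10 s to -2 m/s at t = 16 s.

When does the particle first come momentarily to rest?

t = 3 s

v changes sign on 0–6 s (from -9 to 9); the graph is linear there, so v = 0 at t = 0 + (9)·(6 − 0)/(9 − -9) = 3 s.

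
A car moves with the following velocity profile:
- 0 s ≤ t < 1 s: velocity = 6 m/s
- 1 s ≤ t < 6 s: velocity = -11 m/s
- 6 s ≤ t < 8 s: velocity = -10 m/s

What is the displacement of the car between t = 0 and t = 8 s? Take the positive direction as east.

Net displacement equals the area under the velocity-time graph (areas below the axis count negative).
0–1 s: 6 × 1 = 6 m
1–6 s: -11 × 5 = -55 m
6–8 s: -10 × 2 = -20 m
Net displacement = -69 m

-69 m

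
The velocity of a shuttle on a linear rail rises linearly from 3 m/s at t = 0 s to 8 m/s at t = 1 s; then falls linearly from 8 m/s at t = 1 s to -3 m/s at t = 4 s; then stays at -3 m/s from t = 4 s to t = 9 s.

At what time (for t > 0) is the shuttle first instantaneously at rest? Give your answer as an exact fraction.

v changes sign on 1–4 s (from 8 to -3); the graph is linear there, so v = 0 at t = 1 + (-8)·(4 − 1)/(-3 − 8) = 35/11 s.

t = 35/11 s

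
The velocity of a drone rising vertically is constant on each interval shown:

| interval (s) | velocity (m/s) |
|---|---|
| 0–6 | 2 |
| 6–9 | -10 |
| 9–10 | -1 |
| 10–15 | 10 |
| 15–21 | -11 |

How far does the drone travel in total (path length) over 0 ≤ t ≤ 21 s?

Distance (not displacement) is the total path length: add the absolute areas under v-t.
0–6 s: |2| × 6 = 12 m
6–9 s: |-10| × 3 = 30 m
9–10 s: |-1| × 1 = 1 m
10–15 s: |10| × 5 = 50 m
15–21 s: |-11| × 6 = 66 m
Total distance = 159 m

159 m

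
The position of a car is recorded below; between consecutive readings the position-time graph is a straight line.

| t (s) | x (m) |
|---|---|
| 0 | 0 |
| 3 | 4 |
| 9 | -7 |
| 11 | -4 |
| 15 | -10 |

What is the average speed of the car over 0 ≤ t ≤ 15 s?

Average speed = (total path length)/(elapsed time); on a piecewise-linear x-t graph the path length is Σ|Δx|.
0–3 s: |Δx| = |4 − 0| = 4 m
3–9 s: |Δx| = |-7 − 4| = 11 m
9–11 s: |Δx| = |-4 − -7| = 3 m
11–15 s: |Δx| = |-10 − -4| = 6 m
Total path = 24 m; average speed = 24/15 = 1.6 m/s.

1.6 m/s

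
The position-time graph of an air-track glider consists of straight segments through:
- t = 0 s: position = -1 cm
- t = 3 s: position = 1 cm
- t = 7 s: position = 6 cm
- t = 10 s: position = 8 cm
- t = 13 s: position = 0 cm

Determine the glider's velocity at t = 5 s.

Velocity is the slope of the x-t graph on 3–7 s: (6 − 1)/(7 − 3) = 1.25 cm/s.

1.25 cm/s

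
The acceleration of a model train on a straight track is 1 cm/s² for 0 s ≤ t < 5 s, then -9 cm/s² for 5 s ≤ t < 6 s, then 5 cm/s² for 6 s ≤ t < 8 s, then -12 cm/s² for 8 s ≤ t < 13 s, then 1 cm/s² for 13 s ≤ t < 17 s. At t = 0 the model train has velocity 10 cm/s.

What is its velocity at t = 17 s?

-40 cm/s

Δv equals the area under the a-t graph; then v = v₀ + Δv.
0–5 s: 1 × 5 = 5 cm/s
5–6 s: -9 × 1 = -9 cm/s
6–8 s: 5 × 2 = 10 cm/s
8–13 s: -12 × 5 = -60 cm/s
13–17 s: 1 × 4 = 4 cm/s
Δv = -50 cm/s, so v(17) = 10 + (-50) = -40 cm/s.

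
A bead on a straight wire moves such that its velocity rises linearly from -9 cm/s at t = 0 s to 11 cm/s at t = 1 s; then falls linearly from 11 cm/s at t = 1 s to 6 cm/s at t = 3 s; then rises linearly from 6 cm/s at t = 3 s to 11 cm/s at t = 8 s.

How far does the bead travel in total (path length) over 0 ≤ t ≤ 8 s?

64.55 cm

Distance (not displacement) is the total path length: add the absolute areas under v-t.
0–1 s: v = 0 at t = 0.45 s; triangle areas 2.025 + 3.025 = 5.05 cm
1–3 s: |½(11 + 6)(2)| = 17 cm
3–8 s: |½(6 + 11)(5)| = 42.5 cm
Total distance = 64.55 cm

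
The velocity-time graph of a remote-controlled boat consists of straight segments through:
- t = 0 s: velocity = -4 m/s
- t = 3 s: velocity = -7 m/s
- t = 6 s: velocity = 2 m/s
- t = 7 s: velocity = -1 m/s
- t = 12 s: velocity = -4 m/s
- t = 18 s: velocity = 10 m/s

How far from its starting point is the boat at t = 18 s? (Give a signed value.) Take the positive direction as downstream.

Net displacement equals the area under the velocity-time graph (areas below the axis count negative).
0–3 s: ½(-4 + -7)(3) = -16.5 m
3–6 s: ½(-7 + 2)(3) = -7.5 m
6–7 s: ½(2 + -1)(1) = 0.5 m
7–12 s: ½(-1 + -4)(5) = -12.5 m
12–18 s: ½(-4 + 10)(6) = 18 m
Net displacement = -18 m

-18 m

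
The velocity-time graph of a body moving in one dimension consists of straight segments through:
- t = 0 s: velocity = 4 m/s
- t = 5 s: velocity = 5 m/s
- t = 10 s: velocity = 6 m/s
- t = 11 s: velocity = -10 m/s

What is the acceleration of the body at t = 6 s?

0.2 m/s²

Acceleration is the slope of the v-t graph on 5–10 s: (6 − 5)/(10 − 5) = 0.2 m/s².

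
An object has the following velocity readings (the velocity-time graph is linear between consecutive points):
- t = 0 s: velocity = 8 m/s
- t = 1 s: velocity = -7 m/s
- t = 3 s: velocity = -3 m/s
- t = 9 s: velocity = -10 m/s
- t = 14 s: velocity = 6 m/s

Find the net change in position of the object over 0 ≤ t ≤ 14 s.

-58.5 m

Net displacement equals the area under the velocity-time graph (areas below the axis count negative).
0–1 s: ½(8 + -7)(1) = 0.5 m
1–3 s: ½(-7 + -3)(2) = -10 m
3–9 s: ½(-3 + -10)(6) = -39 m
9–14 s: ½(-10 + 6)(5) = -10 m
Net displacement = -58.5 m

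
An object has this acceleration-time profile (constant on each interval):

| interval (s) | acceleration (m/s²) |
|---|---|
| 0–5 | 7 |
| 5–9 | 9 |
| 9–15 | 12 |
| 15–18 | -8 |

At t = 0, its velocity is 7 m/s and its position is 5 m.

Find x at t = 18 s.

1465.5 m

On each constant-a segment, Δv = aΔt and Δx = v₀Δt + ½aΔt²; chain segment to segment.
0–5 s: v starts 7 m/s; Δx = 7·5 + ½·7·5² = 122.5 m; v ends 42 m/s.
5–9 s: v starts 42 m/s; Δx = 42·4 + ½·9·4² = 240 m; v ends 78 m/s.
9–15 s: v starts 78 m/s; Δx = 78·6 + ½·12·6² = 684 m; v ends 150 m/s.
15–18 s: v starts 150 m/s; Δx = 150·3 + ½·-8·3² = 414 m; v ends 126 m/s.
x(18) = 5 + Σ Δx = 1465.5 m.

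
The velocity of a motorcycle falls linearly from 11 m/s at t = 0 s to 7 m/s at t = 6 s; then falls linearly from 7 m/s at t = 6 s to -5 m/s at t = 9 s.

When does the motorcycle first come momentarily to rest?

v changes sign on 6–9 s (from 7 to -5); the graph is linear there, so v = 0 at t = 6 + (-7)·(9 − 6)/(-5 − 7) = 7.75 s.

t = 7.75 s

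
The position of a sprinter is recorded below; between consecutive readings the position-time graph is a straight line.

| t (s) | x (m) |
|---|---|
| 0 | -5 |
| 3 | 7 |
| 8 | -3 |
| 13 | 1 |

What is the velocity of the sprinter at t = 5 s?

Velocity is the slope of the x-t graph on 3–8 s: (-3 − 7)/(8 − 3) = -2 m/s.

-2 m/s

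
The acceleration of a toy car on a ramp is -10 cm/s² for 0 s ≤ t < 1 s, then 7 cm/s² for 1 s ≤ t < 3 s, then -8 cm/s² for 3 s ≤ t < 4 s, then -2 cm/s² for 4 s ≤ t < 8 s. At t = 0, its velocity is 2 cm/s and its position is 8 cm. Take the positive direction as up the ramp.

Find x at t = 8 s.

-19 cm

On each constant-a segment, Δv = aΔt and Δx = v₀Δt + ½aΔt²; chain segment to segment.
0–1 s: v starts 2 cm/s; Δx = 2·1 + ½·-10·1² = -3 cm; v ends -8 cm/s.
1–3 s: v starts -8 cm/s; Δx = -8·2 + ½·7·2² = -2 cm; v ends 6 cm/s.
3–4 s: v starts 6 cm/s; Δx = 6·1 + ½·-8·1² = 2 cm; v ends -2 cm/s.
4–8 s: v starts -2 cm/s; Δx = -2·4 + ½·-2·4² = -24 cm; v ends -10 cm/s.
x(8) = 8 + Σ Δx = -19 cm.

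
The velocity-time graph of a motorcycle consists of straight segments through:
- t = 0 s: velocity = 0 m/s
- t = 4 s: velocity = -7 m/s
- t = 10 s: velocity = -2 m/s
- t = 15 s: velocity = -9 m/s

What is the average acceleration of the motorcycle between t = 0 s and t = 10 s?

-0.2 m/s²

Average acceleration = Δv/Δt = (-2 − 0)/(10 − 0) = -0.2 m/s².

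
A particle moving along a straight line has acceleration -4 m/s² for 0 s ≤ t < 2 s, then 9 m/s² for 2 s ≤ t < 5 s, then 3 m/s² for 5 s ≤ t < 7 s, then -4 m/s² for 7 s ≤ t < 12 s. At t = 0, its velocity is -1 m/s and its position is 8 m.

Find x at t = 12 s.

On each constant-a segment, Δv = aΔt and Δx = v₀Δt + ½aΔt²; chain segment to segment.
0–2 s: v starts -1 m/s; Δx = -1·2 + ½·-4·2² = -10 m; v ends -9 m/s.
2–5 s: v starts -9 m/s; Δx = -9·3 + ½·9·3² = 13.5 m; v ends 18 m/s.
5–7 s: v starts 18 m/s; Δx = 18·2 + ½·3·2² = 42 m; v ends 24 m/s.
7–12 s: v starts 24 m/s; Δx = 24·5 + ½·-4·5² = 70 m; v ends 4 m/s.
x(12) = 8 + Σ Δx = 123.5 m.

123.5 m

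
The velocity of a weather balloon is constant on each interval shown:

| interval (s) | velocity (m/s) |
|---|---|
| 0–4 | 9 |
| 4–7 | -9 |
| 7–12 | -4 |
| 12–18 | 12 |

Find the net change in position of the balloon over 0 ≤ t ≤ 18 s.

61 m

Displacement is the signed area under the v-t curve.
0–4 s: 9 × 4 = 36 m
4–7 s: -9 × 3 = -27 m
7–12 s: -4 × 5 = -20 m
12–18 s: 12 × 6 = 72 m
Net displacement = 61 m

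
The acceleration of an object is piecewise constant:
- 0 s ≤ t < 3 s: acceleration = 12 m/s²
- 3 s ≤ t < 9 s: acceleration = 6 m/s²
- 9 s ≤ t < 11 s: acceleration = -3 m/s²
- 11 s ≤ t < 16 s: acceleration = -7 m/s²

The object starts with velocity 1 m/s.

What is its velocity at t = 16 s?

32 m/s

Δv equals the area under the a-t graph; then v = v₀ + Δv.
0–3 s: 12 × 3 = 36 m/s
3–9 s: 6 × 6 = 36 m/s
9–11 s: -3 × 2 = -6 m/s
11–16 s: -7 × 5 = -35 m/s
Δv = 31 m/s, so v(16) = 1 + (31) = 32 m/s.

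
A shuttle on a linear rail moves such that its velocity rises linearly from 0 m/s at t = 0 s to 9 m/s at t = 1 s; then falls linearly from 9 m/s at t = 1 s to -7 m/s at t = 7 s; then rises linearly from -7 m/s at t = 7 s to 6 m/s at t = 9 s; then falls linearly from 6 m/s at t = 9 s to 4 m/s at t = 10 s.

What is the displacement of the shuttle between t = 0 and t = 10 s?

14.5 m

Displacement is the signed area under the v-t curve.
0–1 s: ½(0 + 9)(1) = 4.5 m
1–7 s: ½(9 + -7)(6) = 6 m
7–9 s: ½(-7 + 6)(2) = -1 m
9–10 s: ½(6 + 4)(1) = 5 m
Net displacement = 14.5 m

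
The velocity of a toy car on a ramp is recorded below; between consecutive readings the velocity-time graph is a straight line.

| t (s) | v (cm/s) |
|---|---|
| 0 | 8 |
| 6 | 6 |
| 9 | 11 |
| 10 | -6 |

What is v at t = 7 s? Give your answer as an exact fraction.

On 6–9 s the graph is linear from 6 to 11 cm/s: v(7) = 6 + (11 − 6)·(7 − 6)/(9 − 6) = 23/3 cm/s.

23/3 cm/s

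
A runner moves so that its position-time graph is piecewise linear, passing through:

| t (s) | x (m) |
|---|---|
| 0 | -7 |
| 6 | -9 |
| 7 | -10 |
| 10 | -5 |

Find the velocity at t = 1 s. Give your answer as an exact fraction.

Velocity is the slope of the x-t graph on 0–6 s: (-9 − -7)/(6 − 0) = -1/3 m/s.

-1/3 m/s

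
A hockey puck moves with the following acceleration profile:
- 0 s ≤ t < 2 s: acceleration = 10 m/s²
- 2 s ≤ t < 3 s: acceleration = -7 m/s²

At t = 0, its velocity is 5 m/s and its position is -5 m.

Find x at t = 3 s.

46.5 m

On each constant-a segment, Δv = aΔt and Δx = v₀Δt + ½aΔt²; chain segment to segment.
0–2 s: v starts 5 m/s; Δx = 5·2 + ½·10·2² = 30 m; v ends 25 m/s.
2–3 s: v starts 25 m/s; Δx = 25·1 + ½·-7·1² = 21.5 m; v ends 18 m/s.
x(3) = -5 + Σ Δx = 46.5 m.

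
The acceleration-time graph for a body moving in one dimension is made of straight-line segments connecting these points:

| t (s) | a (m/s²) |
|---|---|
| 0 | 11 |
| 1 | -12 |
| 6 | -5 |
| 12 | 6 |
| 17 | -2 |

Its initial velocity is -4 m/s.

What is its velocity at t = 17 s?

-34 m/s

Δv equals the area under the a-t graph; then v = v₀ + Δv.
0–1 s: ½(11 + -12)(1) = -0.5 m/s
1–6 s: ½(-12 + -5)(5) = -42.5 m/s
6–12 s: ½(-5 + 6)(6) = 3 m/s
12–17 s: ½(6 + -2)(5) = 10 m/s
Δv = -30 m/s, so v(17) = -4 + (-30) = -34 m/s.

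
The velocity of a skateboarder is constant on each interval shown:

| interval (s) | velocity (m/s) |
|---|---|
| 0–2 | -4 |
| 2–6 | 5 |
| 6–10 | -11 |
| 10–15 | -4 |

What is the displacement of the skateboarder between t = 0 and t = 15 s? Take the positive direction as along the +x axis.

-52 m

Displacement is the signed area under the v-t curve.
0–2 s: -4 × 2 = -8 m
2–6 s: 5 × 4 = 20 m
6–10 s: -11 × 4 = -44 m
10–15 s: -4 × 5 = -20 m
Net displacement = -52 m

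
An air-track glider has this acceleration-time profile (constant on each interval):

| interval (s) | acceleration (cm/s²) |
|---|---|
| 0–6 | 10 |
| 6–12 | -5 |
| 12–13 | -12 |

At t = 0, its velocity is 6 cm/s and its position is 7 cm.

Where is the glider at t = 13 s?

On each constant-a segment, Δv = aΔt and Δx = v₀Δt + ½aΔt²; chain segment to segment.
0–6 s: v starts 6 cm/s; Δx = 6·6 + ½·10·6² = 216 cm; v ends 66 cm/s.
6–12 s: v starts 66 cm/s; Δx = 66·6 + ½·-5·6² = 306 cm; v ends 36 cm/s.
12–13 s: v starts 36 cm/s; Δx = 36·1 + ½·-12·1² = 30 cm; v ends 24 cm/s.
x(13) = 7 + Σ Δx = 559 cm.

559 cm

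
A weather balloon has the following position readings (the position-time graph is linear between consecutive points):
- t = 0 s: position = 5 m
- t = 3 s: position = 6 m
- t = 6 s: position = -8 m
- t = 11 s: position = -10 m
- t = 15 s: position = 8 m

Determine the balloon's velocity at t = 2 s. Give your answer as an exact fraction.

Velocity is the slope of the x-t graph on 0–3 s: (6 − 5)/(3 − 0) = 1/3 m/s.

1/3 m/s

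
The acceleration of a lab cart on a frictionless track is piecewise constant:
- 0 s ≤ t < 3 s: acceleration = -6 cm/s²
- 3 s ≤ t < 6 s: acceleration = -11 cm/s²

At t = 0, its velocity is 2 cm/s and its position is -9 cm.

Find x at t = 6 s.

On each constant-a segment, Δv = aΔt and Δx = v₀Δt + ½aΔt²; chain segment to segment.
0–3 s: v starts 2 cm/s; Δx = 2·3 + ½·-6·3² = -21 cm; v ends -16 cm/s.
3–6 s: v starts -16 cm/s; Δx = -16·3 + ½·-11·3² = -97.5 cm; v ends -49 cm/s.
x(6) = -9 + Σ Δx = -127.5 cm.

-127.5 cm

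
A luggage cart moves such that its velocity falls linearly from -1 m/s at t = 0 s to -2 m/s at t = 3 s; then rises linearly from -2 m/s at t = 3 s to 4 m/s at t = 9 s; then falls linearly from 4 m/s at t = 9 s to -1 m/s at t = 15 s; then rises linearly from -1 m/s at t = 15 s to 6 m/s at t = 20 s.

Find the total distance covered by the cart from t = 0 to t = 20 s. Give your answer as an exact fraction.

1327/35 m

Distance (not displacement) is the total path length: add the absolute areas under v-t.
0–3 s: |½(-1 + -2)(3)| = 4.5 m
3–9 s: v = 0 at t = 5 s; triangle areas 2 + 8 = 10 m
9–15 s: v = 0 at t = 13.8 s; triangle areas 9.6 + 0.6 = 10.2 m
15–20 s: v = 0 at t = 110/7 s; triangle areas 5/14 + 90/7 = 185/14 m
Total distance = 1327/35 m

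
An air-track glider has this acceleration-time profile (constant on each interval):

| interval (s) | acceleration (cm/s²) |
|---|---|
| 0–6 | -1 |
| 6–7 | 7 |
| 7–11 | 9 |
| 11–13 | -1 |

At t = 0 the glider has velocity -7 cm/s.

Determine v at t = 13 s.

28 cm/s

Δv equals the area under the a-t graph; then v = v₀ + Δv.
0–6 s: -1 × 6 = -6 cm/s
6–7 s: 7 × 1 = 7 cm/s
7–11 s: 9 × 4 = 36 cm/s
11–13 s: -1 × 2 = -2 cm/s
Δv = 35 cm/s, so v(13) = -7 + (35) = 28 cm/s.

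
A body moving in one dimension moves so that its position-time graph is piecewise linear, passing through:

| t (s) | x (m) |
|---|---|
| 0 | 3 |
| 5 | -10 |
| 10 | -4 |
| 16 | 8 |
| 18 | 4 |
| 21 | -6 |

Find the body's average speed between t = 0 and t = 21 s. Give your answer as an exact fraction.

15/7 m/s

Average speed = (total path length)/(elapsed time); on a piecewise-linear x-t graph the path length is Σ|Δx|.
0–5 s: |Δx| = |-10 − 3| = 13 m
5–10 s: |Δx| = |-4 − -10| = 6 m
10–16 s: |Δx| = |8 − -4| = 12 m
16–18 s: |Δx| = |4 − 8| = 4 m
18–21 s: |Δx| = |-6 − 4| = 10 m
Total path = 45 m; average speed = 45/21 = 15/7 m/s.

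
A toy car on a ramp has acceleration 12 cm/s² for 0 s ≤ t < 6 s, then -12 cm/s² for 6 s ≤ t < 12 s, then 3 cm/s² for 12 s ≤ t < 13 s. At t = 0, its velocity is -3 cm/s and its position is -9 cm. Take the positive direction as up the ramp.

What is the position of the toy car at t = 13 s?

On each constant-a segment, Δv = aΔt and Δx = v₀Δt + ½aΔt²; chain segment to segment.
0–6 s: v starts -3 cm/s; Δx = -3·6 + ½·12·6² = 198 cm; v ends 69 cm/s.
6–12 s: v starts 69 cm/s; Δx = 69·6 + ½·-12·6² = 198 cm; v ends -3 cm/s.
12–13 s: v starts -3 cm/s; Δx = -3·1 + ½·3·1² = -1.5 cm; v ends 0 cm/s.
x(13) = -9 + Σ Δx = 385.5 cm.

385.5 cm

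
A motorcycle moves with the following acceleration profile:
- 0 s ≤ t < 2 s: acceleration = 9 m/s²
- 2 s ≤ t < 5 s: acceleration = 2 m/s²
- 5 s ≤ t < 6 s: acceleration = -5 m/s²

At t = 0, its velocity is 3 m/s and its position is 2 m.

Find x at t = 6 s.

122.5 m

On each constant-a segment, Δv = aΔt and Δx = v₀Δt + ½aΔt²; chain segment to segment.
0–2 s: v starts 3 m/s; Δx = 3·2 + ½·9·2² = 24 m; v ends 21 m/s.
2–5 s: v starts 21 m/s; Δx = 21·3 + ½·2·3² = 72 m; v ends 27 m/s.
5–6 s: v starts 27 m/s; Δx = 27·1 + ½·-5·1² = 24.5 m; v ends 22 m/s.
x(6) = 2 + Σ Δx = 122.5 m.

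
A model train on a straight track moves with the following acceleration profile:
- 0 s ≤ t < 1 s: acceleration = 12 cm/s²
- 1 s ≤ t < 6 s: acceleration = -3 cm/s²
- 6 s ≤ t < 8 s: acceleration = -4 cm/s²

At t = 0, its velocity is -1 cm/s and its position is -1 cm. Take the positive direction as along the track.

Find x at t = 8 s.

5.5 cm

On each constant-a segment, Δv = aΔt and Δx = v₀Δt + ½aΔt²; chain segment to segment.
0–1 s: v starts -1 cm/s; Δx = -1·1 + ½·12·1² = 5 cm; v ends 11 cm/s.
1–6 s: v starts 11 cm/s; Δx = 11·5 + ½·-3·5² = 17.5 cm; v ends -4 cm/s.
6–8 s: v starts -4 cm/s; Δx = -4·2 + ½·-4·2² = -16 cm; v ends -12 cm/s.
x(8) = -1 + Σ Δx = 5.5 cm.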